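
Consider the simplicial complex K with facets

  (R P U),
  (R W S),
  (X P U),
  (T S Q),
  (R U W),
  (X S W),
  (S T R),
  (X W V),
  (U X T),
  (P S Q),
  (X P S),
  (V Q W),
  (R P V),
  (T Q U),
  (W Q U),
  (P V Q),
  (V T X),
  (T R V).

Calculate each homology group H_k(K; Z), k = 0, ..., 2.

H_0 ≅ Z,  H_1 ≅ Z^2,  H_2 ≅ Z.

Fix the vertex order P < Q < R < S < T < U < V < W < X and write every simplex with vertices in increasing order. Then dim K = 2 and the simplices of K are:

  0-simplices (9): P, Q, R, S, T, U, V, W, X
  1-simplices (27): PQ, PR, PS, PU, PV, PX, QS, QT, QU, QV, QW, RS, RT, RU, RV, RW, ST, SW, SX, TU, TV, TX, UW, UX, VW, VX, WX
  2-simplices (18): PQS, PQV, PRU, PRV, PSX, PUX, QST, QTU, QUW, QVW, RST, RSW, RTV, RUW, SWX, TUX, TVX, VWX

giving chain groups C_0 ≅ Z^9, C_1 ≅ Z^27, C_2 ≅ Z^18.

∂_1: C_1 → C_0 maps an edge to its endpoints' difference, ∂[p,q] = q − p.
This gives a 9×27 integer matrix of rank 8; reducing to Smith normal form yields diagonal entries (1,1,1,1,1,1,1,1).

The boundary map ∂_2: C_2 → C_1 maps a triangle to the signed sum of its edges. For instance
  ∂RSW = SW − RW + RS,
  ∂QVW = VW − QW + QV.
This gives a 27×18 integer matrix of rank 17; reducing to Smith normal form yields diagonal entries (1,1,1,1,1,1,1,1,1,1,1,1,1,1,1,1,1).

Computing H_k = (kernel of ∂_k) / (image of ∂_{k+1}):

  H_0: rank C_0 − rank ∂_1 = 9 − 8 = 1, and the invariant factors of ∂_1 are all 1, so H_0 = Z.
  H_1: rank ker ∂_1 − rank ∂_2 = (27 − 8) − 17 = 2, and the invariant factors of ∂_2 are all 1, so H_1 = Z^2.
  H_2: rank ker ∂_2 − rank ∂_3 = (18 − 17) − 0 = 1, and there is no ∂_3, so H_2 = Z.

(K is a triangulation of the torus T^2.)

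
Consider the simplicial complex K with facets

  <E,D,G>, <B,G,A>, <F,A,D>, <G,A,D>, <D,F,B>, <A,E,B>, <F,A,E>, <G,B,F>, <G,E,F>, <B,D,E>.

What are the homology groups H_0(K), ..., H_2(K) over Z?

K has 6 vertices, 15 edges, 10 triangles.
rank ∂_0 = 0, rank ∂_1 = 5 ⇒ b_0 = 6 − 0 − 5 = 1; all invariant factors of ∂_1 are 1 so no torsion. So H_0 = Z.
rank ∂_1 = 5, rank ∂_2 = 10 ⇒ b_1 = 15 − 5 − 10 = 0; ∂_2 has invariant factor(s) [2] giving torsion. So H_1 = Z_2.
rank ∂_2 = 10, rank ∂_3 = 0 ⇒ b_2 = 10 − 10 − 0 = 0. So H_2 = 0.

H_0 = Z,  H_1 = Z_2,  H_2 = 0.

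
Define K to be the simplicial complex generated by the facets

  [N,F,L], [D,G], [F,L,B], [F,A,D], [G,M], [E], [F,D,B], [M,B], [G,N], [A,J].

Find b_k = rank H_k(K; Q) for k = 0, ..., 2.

b_0 = 2, b_1 = 2, b_2 = 0.

Take the total order A < B < D < E < F < G < J < L < M < N on the vertex set. Then K (dimension 2) consists of the simplices:

  0-simplices (10): A, B, D, E, F, G, J, L, M, N
  1-simplices (14): AD, AF, AJ, BD, BF, BL, BM, DF, DG, FL, FN, GM, GN, LN
  2-simplices (4): ADF, BDF, BFL, FLN

so the chain groups are C_0 ≅ Z^10, C_1 ≅ Z^14, C_2 ≅ Z^4.

Boundary ∂_1: C_1 → C_0 is given by ∂[p,q] = [q] − [p].
The resulting 10×14 matrix has rank 8, and its Smith normal form has invariant factors (1,1,1,1,1,1,1,1).

∂_2: C_2 → C_1 maps a triangle to the signed sum of its edges. For instance
  ∂ADF = DF − AF + AD,
  ∂BDF = DF − BF + BD.
The 14×4 boundary matrix has rank 4 and Smith normal form diag(1,1,1,1).

Now H_k = ker ∂_k / im ∂_{k+1}, so:

  H_0: rank C_0 − rank ∂_1 = 10 − 8 = 2, and the invariant factors of ∂_1 are all 1, so H_0 ≅ Z^2.
  H_1: rank ker ∂_1 − rank ∂_2 = (14 − 8) − 4 = 2, and the invariant factors of ∂_2 are all 1, so H_1 ≅ Z^2.
  H_2: rank ker ∂_2 − rank ∂_3 = (4 − 4) − 0 = 0, and there is no ∂_3, so H_2 ≅ 0.

Hence the Betti numbers are b_0 = 2, b_1 = 2, b_2 = 0.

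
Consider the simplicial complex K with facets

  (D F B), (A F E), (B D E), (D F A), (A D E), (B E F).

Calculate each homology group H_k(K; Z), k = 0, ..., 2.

Take the total order A < B < D < E < F on the vertex set. Then K (dimension 2) consists of the simplices:

  0-simplices (5): A, B, D, E, F
  1-simplices (9): AD, AE, AF, BD, BE, BF, DE, DF, EF
  2-simplices (6): ADE, ADF, AEF, BDE, BDF, BEF

Hence C_0 ≅ Z^5, C_1 ≅ Z^9, C_2 ≅ Z^6.

Boundary ∂_1: C_1 → C_0 maps an edge to its endpoints' difference, ∂[p,q] = q − p. For instance
  ∂DE = E − D.
The 5×9 boundary matrix has rank 4 and Smith normal form diag(1,1,1,1).

∂_2: C_2 → C_1 sends each 2-simplex [p,q,r] to [q,r] − [p,r] + [p,q]. For instance
  ∂ADF = DF − AF + AD,
  ∂ADE = DE − AE + AD.
As a 9×6 matrix over Z this has rank 5, with invariant factors (1,1,1,1,1).

Now H_k = ker ∂_k / im ∂_{k+1}, so:

  H_0: rank C_0 − rank ∂_1 = 5 − 4 = 1, and the invariant factors of ∂_1 are all 1, so H_0 = Z.
  H_1: rank ker ∂_1 − rank ∂_2 = (9 − 4) − 5 = 0, and the invariant factors of ∂_2 are all 1, so H_1 = 0.
  H_2: rank ker ∂_2 − rank ∂_3 = (6 − 5) − 0 = 1, and there is no ∂_3, so H_2 = Z.

As a check, the Euler characteristic is 5 − 9 + 6 = 2, which agrees with 1 − 0 + 1 = 2.

H_0 = Z,  H_1 = 0,  H_2 = Z.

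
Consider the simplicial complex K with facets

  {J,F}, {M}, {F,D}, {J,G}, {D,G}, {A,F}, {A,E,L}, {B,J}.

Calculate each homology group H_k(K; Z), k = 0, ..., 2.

K has 9 vertices, 9 edges, 1 triangle.
rank ∂_0 = 0, rank ∂_1 = 7 ⇒ b_0 = 9 − 0 − 7 = 2; all invariant factors of ∂_1 are 1 so no torsion. So H_0 ≅ Z^2.
rank ∂_1 = 7, rank ∂_2 = 1 ⇒ b_1 = 9 − 7 − 1 = 1; all invariant factors of ∂_2 are 1 so no torsion. So H_1 ≅ Z.
rank ∂_2 = 1, rank ∂_3 = 0 ⇒ b_2 = 1 − 1 − 0 = 0. So H_2 ≅ 0.

H_0 = Z^2,  H_1 = Z,  H_2 = 0.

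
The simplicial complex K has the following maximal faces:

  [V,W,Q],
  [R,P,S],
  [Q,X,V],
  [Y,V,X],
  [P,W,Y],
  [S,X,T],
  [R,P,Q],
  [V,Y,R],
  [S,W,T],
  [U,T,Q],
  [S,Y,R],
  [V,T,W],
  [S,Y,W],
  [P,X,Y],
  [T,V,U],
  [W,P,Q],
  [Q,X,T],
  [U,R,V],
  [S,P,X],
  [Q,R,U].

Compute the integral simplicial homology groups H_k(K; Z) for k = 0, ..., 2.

We work with the vertex ordering P < Q < R < S < T < U < V < W < X < Y. The simplices of K, each written with vertices in increasing order, are:

  0-simplices (10): P, Q, R, S, T, U, V, W, X, Y
  1-simplices (30): PQ, PR, PS, PW, PX, PY, QR, QT, QU, QV, QW, QX, RS, RU, RV, RY, ST, SW, SX, SY, TU, TV, TW, TX, UV, VW, VX, VY, WY, XY
  2-simplices (20): PQR, PQW, PRS, PSX, PWY, PXY, QRU, QTU, QTX, QVW, QVX, RSY, RUV, RVY, STW, STX, SWY, TUV, TVW, VXY

so the chain groups are C_0 ≅ Z^10, C_1 ≅ Z^30, C_2 ≅ Z^20.

∂_1: C_1 → C_0 maps an edge to its endpoints' difference, ∂[p,q] = q − p. For instance
  ∂PX = X − P.
The 10×30 boundary matrix has rank 9 and Smith normal form diag(1,1,1,1,1,1,1,1,1).

Boundary ∂_2: C_2 → C_1 acts by ∂[p,q,r] = [q,r] − [p,r] + [p,q]. For instance
  ∂RSY = SY − RY + RS,
  ∂PXY = XY − PY + PX.
The resulting 30×20 matrix has rank 20, and its Smith normal form has invariant factors (1,1,1,1,1,1,1,1,1,1,1,1,1,1,1,1,1,1,1,2).

Reading off H_k = ker ∂_k / im ∂_{k+1}:

  H_0: rank C_0 − rank ∂_1 = 10 − 9 = 1, and the invariant factors of ∂_1 are all 1, so H_0 = Z.
  H_1: rank ker ∂_1 − rank ∂_2 = (30 − 9) − 20 = 1, and ∂_2 has invariant factor 2 > 1, so H_1 = Z ⊕ Z/2.
  H_2: rank ker ∂_2 − rank ∂_3 = (20 − 20) − 0 = 0, and there is no ∂_3, so H_2 = 0.

As a check, the Euler characteristic is 10 − 30 + 20 = 0, which agrees with 1 − 1 + 0 = 0.

H_0 ≅ Z,  H_1 ≅ Z ⊕ Z/2,  H_2 = 0.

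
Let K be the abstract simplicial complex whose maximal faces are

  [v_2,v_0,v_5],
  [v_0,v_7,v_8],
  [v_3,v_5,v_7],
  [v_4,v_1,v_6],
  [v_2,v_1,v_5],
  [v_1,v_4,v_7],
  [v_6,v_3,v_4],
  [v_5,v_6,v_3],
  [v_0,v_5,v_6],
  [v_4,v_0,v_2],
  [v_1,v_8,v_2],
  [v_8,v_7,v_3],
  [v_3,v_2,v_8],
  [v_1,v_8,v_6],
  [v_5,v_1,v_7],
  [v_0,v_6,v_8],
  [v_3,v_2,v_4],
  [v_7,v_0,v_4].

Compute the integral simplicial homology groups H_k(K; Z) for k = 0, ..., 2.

Take the total order v_0 < v_1 < v_2 < v_3 < v_4 < v_5 < v_6 < v_7 < v_8 on the vertex set. Then K (dimension 2) consists of the simplices:

  0-simplices (9): [v_0], [v_1], [v_2], [v_3], [v_4], [v_5], [v_6], [v_7], [v_8]
  1-simplices (27): (27 of them)
  2-simplices (18): (18 of them)

giving chain groups C_0 ≅ Z^9, C_1 ≅ Z^27, C_2 ≅ Z^18.

∂_1: C_1 → C_0 sends each edge [p,q] (with p < q) to q − p. For instance
  ∂[v_0,v_6] = [v_6] − [v_0].
The 9×27 boundary matrix has rank 8 and Smith normal form diag(1,1,1,1,1,1,1,1).

The boundary map ∂_2: C_2 → C_1 acts by ∂[p,q,r] = [q,r] − [p,r] + [p,q]. For instance
  ∂[v_0,v_7,v_8] = [v_7,v_8] − [v_0,v_8] + [v_0,v_7],
  ∂[v_1,v_6,v_8] = [v_6,v_8] − [v_1,v_8] + [v_1,v_6].
As a 27×18 matrix over Z this has rank 17, with invariant factors (1,1,1,1,1,1,1,1,1,1,1,1,1,1,1,1,1).

Now H_k = ker ∂_k / im ∂_{k+1}, so:

  H_0: rank C_0 − rank ∂_1 = 9 − 8 = 1, and the invariant factors of ∂_1 are all 1, so H_0 ≅ Z.
  H_1: rank ker ∂_1 − rank ∂_2 = (27 − 8) − 17 = 2, and the invariant factors of ∂_2 are all 1, so H_1 ≅ Z^2.
  H_2: rank ker ∂_2 − rank ∂_3 = (18 − 17) − 0 = 1, and there is no ∂_3, so H_2 ≅ Z.

As a check, the Euler characteristic is 9 − 27 + 18 = 0, which agrees with 1 − 2 + 1 = 0.

H_0 = Z,  H_1 = Z^2,  H_2 = Z.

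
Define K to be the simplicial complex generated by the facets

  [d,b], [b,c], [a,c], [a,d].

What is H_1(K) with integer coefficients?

H_1 ≅ Z.

Fix the vertex order a < b < c < d and write every simplex with vertices in increasing order. Then dim K = 1 and the simplices of K are:

  0-simplices (4): a, b, c, d
  1-simplices (4): ac, ad, bc, bd

giving chain groups C_0 ≅ Z^4, C_1 ≅ Z^4.

Boundary ∂_1: C_1 → C_0 sends each edge [p,q] (with p < q) to q − p.
This gives a 4×4 integer matrix of rank 3; reducing to Smith normal form yields diagonal entries (1,1,1).

Reading off H_k = ker ∂_k / im ∂_{k+1}:

  H_1: rank ker ∂_1 − rank ∂_2 = (4 − 3) − 0 = 1, and there is no ∂_2, so H_1 ≅ Z.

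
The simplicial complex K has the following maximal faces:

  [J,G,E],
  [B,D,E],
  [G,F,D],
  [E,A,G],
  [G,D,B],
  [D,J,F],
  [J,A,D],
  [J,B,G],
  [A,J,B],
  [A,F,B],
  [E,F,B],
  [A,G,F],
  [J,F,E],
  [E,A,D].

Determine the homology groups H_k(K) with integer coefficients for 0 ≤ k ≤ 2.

H_0 ≅ Z,  H_1 ≅ Z^2,  H_2 ≅ Z.

We work with the vertex ordering A < B < D < E < F < G < J. The simplices of K, each written with vertices in increasing order, are:

  0-simplices (7): A, B, D, E, F, G, J
  1-simplices (21): AB, AD, AE, AF, AG, AJ, BD, BE, BF, BG, BJ, DE, DF, DG, DJ, EF, EG, EJ, FG, FJ, GJ
  2-simplices (14): ABF, ABJ, ADE, ADJ, AEG, AFG, BDE, BDG, BEF, BGJ, DFG, DFJ, EFJ, EGJ

Hence C_0 ≅ Z^7, C_1 ≅ Z^21, C_2 ≅ Z^14.

The boundary map ∂_1: C_1 → C_0 is given by ∂[p,q] = [q] − [p]. For instance
  ∂BE = E − B.
This gives a 7×21 integer matrix of rank 6; reducing to Smith normal form yields diagonal entries (1,1,1,1,1,1).

The boundary map ∂_2: C_2 → C_1 acts by ∂[p,q,r] = [q,r] − [p,r] + [p,q]. For instance
  ∂ABF = BF − AF + AB,
  ∂EGJ = GJ − EJ + EG.
The 21×14 boundary matrix has rank 13 and Smith normal form diag(1,1,1,1,1,1,1,1,1,1,1,1,1).

Reading off H_k = ker ∂_k / im ∂_{k+1}:

  H_0: rank C_0 − rank ∂_1 = 7 − 6 = 1, and the invariant factors of ∂_1 are all 1, so H_0 = Z.
  H_1: rank ker ∂_1 − rank ∂_2 = (21 − 6) − 13 = 2, and the invariant factors of ∂_2 are all 1, so H_1 = Z^2.
  H_2: rank ker ∂_2 − rank ∂_3 = (14 − 13) − 0 = 1, and there is no ∂_3, so H_2 = Z.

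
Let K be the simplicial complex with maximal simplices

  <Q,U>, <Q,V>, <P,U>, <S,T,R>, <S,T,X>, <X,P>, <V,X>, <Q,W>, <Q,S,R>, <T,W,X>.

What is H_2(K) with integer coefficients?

H_2 ≅ 0.

Take the total order P < Q < R < S < T < U < V < W < X on the vertex set. Then K (dimension 2) consists of the simplices:

  0-simplices (9): P, Q, R, S, T, U, V, W, X
  1-simplices (15): PU, PX, QR, QS, QU, QV, QW, RS, RT, ST, SX, TW, TX, VX, WX
  2-simplices (4): QRS, RST, STX, TWX

Hence C_0 ≅ Z^9, C_1 ≅ Z^15, C_2 ≅ Z^4.

The boundary map ∂_1: C_1 → C_0 maps an edge to its endpoints' difference, ∂[p,q] = q − p.
This gives a 9×15 integer matrix of rank 8; reducing to Smith normal form yields diagonal entries (1,1,1,1,1,1,1,1).

The boundary map ∂_2: C_2 → C_1 sends each 2-simplex [p,q,r] to [q,r] − [p,r] + [p,q]. For instance
  ∂TWX = WX − TX + TW,
  ∂STX = TX − SX + ST.
As a 15×4 matrix over Z this has rank 4, with invariant factors (1,1,1,1).

From H_k ≅ ker(∂_k) / im(∂_{k+1}) we obtain:

  H_2: rank ker ∂_2 − rank ∂_3 = (4 − 4) − 0 = 0, and there is no ∂_3, so H_2 = 0.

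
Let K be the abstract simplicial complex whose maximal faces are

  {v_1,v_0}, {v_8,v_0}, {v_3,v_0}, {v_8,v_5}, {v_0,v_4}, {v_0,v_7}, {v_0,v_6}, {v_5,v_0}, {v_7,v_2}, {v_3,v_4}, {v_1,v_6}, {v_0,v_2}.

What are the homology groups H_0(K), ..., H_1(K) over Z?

Fix the vertex order v_0 < v_1 < v_2 < v_3 < v_4 < v_5 < v_6 < v_7 < v_8 and write every simplex with vertices in increasing order. Then dim K = 1 and the simplices of K are:

  0-simplices (9): [v_0], [v_1], [v_2], [v_3], [v_4], [v_5], [v_6], [v_7], [v_8]
  1-simplices (12): [v_0,v_1], [v_0,v_2], [v_0,v_3], [v_0,v_4], [v_0,v_5], [v_0,v_6], [v_0,v_7], [v_0,v_8], [v_1,v_6], [v_2,v_7], [v_3,v_4], [v_5,v_8]

so the chain groups are C_0 ≅ Z^9, C_1 ≅ Z^12.

Boundary ∂_1: C_1 → C_0 maps an edge to its endpoints' difference, ∂[p,q] = q − p. For instance
  ∂[v_0,v_1] = [v_1] − [v_0].
As a 9×12 matrix over Z this has rank 8, with invariant factors (1,1,1,1,1,1,1,1).

Now H_k = ker ∂_k / im ∂_{k+1}, so:

  H_0: rank C_0 − rank ∂_1 = 9 − 8 = 1, and the invariant factors of ∂_1 are all 1, so H_0 = Z.
  H_1: rank ker ∂_1 − rank ∂_2 = (12 − 8) − 0 = 4, and there is no ∂_2, so H_1 = Z^4.

As a check, the Euler characteristic is 9 − 12 = -3, which agrees with 1 − 4 = -3.

H_0 ≅ Z,  H_1 ≅ Z^4.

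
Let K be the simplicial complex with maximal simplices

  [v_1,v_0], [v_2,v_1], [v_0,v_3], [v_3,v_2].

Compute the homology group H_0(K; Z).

Take the total order v_0 < v_1 < v_2 < v_3 on the vertex set. Then K (dimension 1) consists of the simplices:

  0-simplices (4): [v_0], [v_1], [v_2], [v_3]
  1-simplices (4): [v_0,v_1], [v_0,v_3], [v_1,v_2], [v_2,v_3]

so the chain groups are C_0 ≅ Z^4, C_1 ≅ Z^4.

The boundary map ∂_1: C_1 → C_0 maps an edge to its endpoints' difference, ∂[p,q] = q − p. For instance
  ∂[v_1,v_2] = [v_2] − [v_1].
The resulting 4×4 matrix has rank 3, and its Smith normal form has invariant factors (1,1,1).

Computing H_k = (kernel of ∂_k) / (image of ∂_{k+1}):

  H_0: rank C_0 − rank ∂_1 = 4 − 3 = 1, and the invariant factors of ∂_1 are all 1, so H_0 = Z.

(K is a triangulation of the circle S^1.)

H_0 ≅ Z.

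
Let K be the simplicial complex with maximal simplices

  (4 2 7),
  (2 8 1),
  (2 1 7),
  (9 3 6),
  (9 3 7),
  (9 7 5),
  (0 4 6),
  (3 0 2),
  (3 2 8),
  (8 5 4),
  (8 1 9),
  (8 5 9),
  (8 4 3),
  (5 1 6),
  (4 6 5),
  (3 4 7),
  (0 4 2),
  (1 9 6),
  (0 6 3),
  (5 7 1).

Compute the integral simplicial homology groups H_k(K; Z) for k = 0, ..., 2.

K has 10 vertices, 30 edges, 20 triangles.
rank ∂_0 = 0, rank ∂_1 = 9 ⇒ b_0 = 10 − 0 − 9 = 1; all invariant factors of ∂_1 are 1 so no torsion. So H_0 ≅ Z.
rank ∂_1 = 9, rank ∂_2 = 20 ⇒ b_1 = 30 − 9 − 20 = 1; ∂_2 has invariant factor(s) [2] giving torsion. So H_1 ≅ Z ⊕ Z/2Z.
rank ∂_2 = 20, rank ∂_3 = 0 ⇒ b_2 = 20 − 20 − 0 = 0. So H_2 ≅ 0.

H_0 = Z,  H_1 = Z ⊕ Z/2Z,  H_2 = 0.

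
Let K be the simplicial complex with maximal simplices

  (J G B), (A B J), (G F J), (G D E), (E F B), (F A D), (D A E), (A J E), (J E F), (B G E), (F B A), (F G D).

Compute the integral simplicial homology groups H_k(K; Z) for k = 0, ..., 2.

H_0 ≅ Z,  H_1 ≅ Z/2Z,  H_2 = 0.

Fix the vertex order A < B < D < E < F < G < J and write every simplex with vertices in increasing order. Then dim K = 2 and the simplices of K are:

  0-simplices (7): A, B, D, E, F, G, J
  1-simplices (18): AB, AD, AE, AF, AJ, BE, BF, BG, BJ, DE, DF, DG, EF, EG, EJ, FG, FJ, GJ
  2-simplices (12): ABF, ABJ, ADE, ADF, AEJ, BEF, BEG, BGJ, DEG, DFG, EFJ, FGJ

so the chain groups are C_0 ≅ Z^7, C_1 ≅ Z^18, C_2 ≅ Z^12.

Boundary ∂_1: C_1 → C_0 sends each edge [p,q] (with p < q) to q − p. For instance
  ∂EG = G − E.
This gives a 7×18 integer matrix of rank 6; reducing to Smith normal form yields diagonal entries (1,1,1,1,1,1).

Boundary ∂_2: C_2 → C_1 acts by ∂[p,q,r] = [q,r] − [p,r] + [p,q]. For instance
  ∂ADF = DF − AF + AD,
  ∂ABF = BF − AF + AB.
The 18×12 boundary matrix has rank 12 and Smith normal form diag(1,1,1,1,1,1,1,1,1,1,1,2).

From H_k ≅ ker(∂_k) / im(∂_{k+1}) we obtain:

  H_0: rank C_0 − rank ∂_1 = 7 − 6 = 1, and the invariant factors of ∂_1 are all 1, so H_0 ≅ Z.
  H_1: rank ker ∂_1 − rank ∂_2 = (18 − 6) − 12 = 0, and ∂_2 has invariant factor 2 > 1, so H_1 ≅ Z/2Z.
  H_2: rank ker ∂_2 − rank ∂_3 = (12 − 12) − 0 = 0, and there is no ∂_3, so H_2 ≅ 0.

As a check, the Euler characteristic is 7 − 18 + 12 = 1, which agrees with 1 − 0 + 0 = 1.
(K is a triangulation of the real projective plane RP^2.)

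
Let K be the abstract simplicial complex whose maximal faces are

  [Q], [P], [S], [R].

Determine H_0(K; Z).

Take the total order P < Q < R < S on the vertex set. Then K (dimension 0) consists of the simplices:

  0-simplices (4): P, Q, R, S

so the chain groups are C_0 ≅ Z^4.

Computing H_k = (kernel of ∂_k) / (image of ∂_{k+1}):

  H_0: rank C_0 − rank ∂_1 = 4 − 0 = 4, and there is no ∂_1, so H_0 ≅ Z^4.

(K is a triangulation of a set of 4 points.)

H_0 ≅ Z^4.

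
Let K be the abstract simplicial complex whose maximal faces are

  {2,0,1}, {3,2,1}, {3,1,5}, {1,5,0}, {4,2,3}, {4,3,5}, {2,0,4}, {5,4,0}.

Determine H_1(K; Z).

We work with the vertex ordering 0 < 1 < 2 < 3 < 4 < 5. The simplices of K, each written with vertices in increasing order, are:

  0-simplices (6): [0], [1], [2], [3], [4], [5]
  1-simplices (12): [0,1], [0,2], [0,4], [0,5], [1,2], [1,3], [1,5], [2,3], [2,4], [3,4], [3,5], [4,5]
  2-simplices (8): [0,1,2], [0,1,5], [0,2,4], [0,4,5], [1,2,3], [1,3,5], [2,3,4], [3,4,5]

so the chain groups are C_0 ≅ Z^6, C_1 ≅ Z^12, C_2 ≅ Z^8.

The boundary map ∂_1: C_1 → C_0 sends each edge [p,q] (with p < q) to q − p. For instance
  ∂[2,4] = [4] − [2].
The resulting 6×12 matrix has rank 5, and its Smith normal form has invariant factors (1,1,1,1,1).

∂_2: C_2 → C_1 maps a triangle to the signed sum of its edges. For instance
  ∂[0,1,2] = [1,2] − [0,2] + [0,1],
  ∂[0,2,4] = [2,4] − [0,4] + [0,2].
This gives a 12×8 integer matrix of rank 7; reducing to Smith normal form yields diagonal entries (1,1,1,1,1,1,1).

Computing H_k = (kernel of ∂_k) / (image of ∂_{k+1}):

  H_1: rank ker ∂_1 − rank ∂_2 = (12 − 5) − 7 = 0, and the invariant factors of ∂_2 are all 1, so H_1 = 0.

H_1 ≅ 0.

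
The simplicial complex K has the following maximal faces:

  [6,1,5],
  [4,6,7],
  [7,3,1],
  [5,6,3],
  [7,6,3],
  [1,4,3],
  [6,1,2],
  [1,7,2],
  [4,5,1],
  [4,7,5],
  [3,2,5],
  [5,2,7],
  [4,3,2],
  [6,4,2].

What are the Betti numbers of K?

b_0 = 1, b_1 = 2, b_2 = 1.

We work with the vertex ordering 1 < 2 < 3 < 4 < 5 < 6 < 7. The simplices of K, each written with vertices in increasing order, are:

  0-simplices (7): [1], [2], [3], [4], [5], [6], [7]
  1-simplices (21): [1,2], [1,3], [1,4], [1,5], [1,6], [1,7], [2,3], [2,4], [2,5], [2,6], [2,7], [3,4], [3,5], [3,6], [3,7], [4,5], [4,6], [4,7], [5,6], [5,7], [6,7]
  2-simplices (14): [1,2,6], [1,2,7], [1,3,4], [1,3,7], [1,4,5], [1,5,6], [2,3,4], [2,3,5], [2,4,6], [2,5,7], [3,5,6], [3,6,7], [4,5,7], [4,6,7]

giving chain groups C_0 ≅ Z^7, C_1 ≅ Z^21, C_2 ≅ Z^14.

The boundary map ∂_1: C_1 → C_0 sends each edge [p,q] (with p < q) to q − p.
As a 7×21 matrix over Z this has rank 6, with invariant factors (1,1,1,1,1,1).

The boundary map ∂_2: C_2 → C_1 acts by ∂[p,q,r] = [q,r] − [p,r] + [p,q]. For instance
  ∂[2,5,7] = [5,7] − [2,7] + [2,5],
  ∂[2,3,5] = [3,5] − [2,5] + [2,3].
The resulting 21×14 matrix has rank 13, and its Smith normal form has invariant factors (1,1,1,1,1,1,1,1,1,1,1,1,1).

Now H_k = ker ∂_k / im ∂_{k+1}, so:

  H_0: rank C_0 − rank ∂_1 = 7 − 6 = 1, and the invariant factors of ∂_1 are all 1, so H_0 = Z.
  H_1: rank ker ∂_1 − rank ∂_2 = (21 − 6) − 13 = 2, and the invariant factors of ∂_2 are all 1, so H_1 = Z^2.
  H_2: rank ker ∂_2 − rank ∂_3 = (14 − 13) − 0 = 1, and there is no ∂_3, so H_2 = Z.

(K is a triangulation of the torus T^2.)

Hence the Betti numbers are b_0 = 1, b_1 = 2, b_2 = 1.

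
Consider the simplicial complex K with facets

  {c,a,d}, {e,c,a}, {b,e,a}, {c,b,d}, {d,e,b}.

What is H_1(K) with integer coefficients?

H_1 ≅ Z.

Take the total order a < b < c < d < e on the vertex set. Then K (dimension 2) consists of the simplices:

  0-simplices (5): a, b, c, d, e
  1-simplices (10): ab, ac, ad, ae, bc, bd, be, cd, ce, de
  2-simplices (5): abe, acd, ace, bcd, bde

giving chain groups C_0 ≅ Z^5, C_1 ≅ Z^10, C_2 ≅ Z^5.

The boundary map ∂_1: C_1 → C_0 sends each edge [p,q] (with p < q) to q − p.
The 5×10 boundary matrix has rank 4 and Smith normal form diag(1,1,1,1).

∂_2: C_2 → C_1 sends each 2-simplex [p,q,r] to [q,r] − [p,r] + [p,q]. For instance
  ∂bcd = cd − bd + bc,
  ∂ace = ce − ae + ac.
The resulting 10×5 matrix has rank 5, and its Smith normal form has invariant factors (1,1,1,1,1).

From H_k ≅ ker(∂_k) / im(∂_{k+1}) we obtain:

  H_1: rank ker ∂_1 − rank ∂_2 = (10 − 4) − 5 = 1, and the invariant factors of ∂_2 are all 1, so H_1 ≅ Z.

(K is a triangulation of the Möbius band.)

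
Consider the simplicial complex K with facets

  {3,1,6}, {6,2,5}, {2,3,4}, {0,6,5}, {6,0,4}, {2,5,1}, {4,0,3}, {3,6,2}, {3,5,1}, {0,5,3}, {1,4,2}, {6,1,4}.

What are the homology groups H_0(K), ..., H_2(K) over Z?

K has 7 vertices, 18 edges, 12 triangles.
rank ∂_0 = 0, rank ∂_1 = 6 ⇒ b_0 = 7 − 0 − 6 = 1; all invariant factors of ∂_1 are 1 so no torsion. So H_0 = Z.
rank ∂_1 = 6, rank ∂_2 = 12 ⇒ b_1 = 18 − 6 − 12 = 0; ∂_2 has invariant factor(s) [2] giving torsion. So H_1 = Z/2Z.
rank ∂_2 = 12, rank ∂_3 = 0 ⇒ b_2 = 12 − 12 − 0 = 0. So H_2 = 0.

H_0 ≅ Z,  H_1 ≅ Z/2Z,  H_2 = 0.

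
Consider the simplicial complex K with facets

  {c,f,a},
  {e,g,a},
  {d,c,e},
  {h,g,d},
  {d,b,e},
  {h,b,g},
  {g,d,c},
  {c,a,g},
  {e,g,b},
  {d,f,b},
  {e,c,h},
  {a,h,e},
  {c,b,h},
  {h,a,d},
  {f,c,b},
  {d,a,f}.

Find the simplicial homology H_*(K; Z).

Take the total order a < b < c < d < e < f < g < h on the vertex set. Then K (dimension 2) consists of the simplices:

  0-simplices (8): a, b, c, d, e, f, g, h
  1-simplices (24): ac, ad, ae, af, ag, ah, bc, bd, be, bf, bg, bh, cd, ce, cf, cg, ch, de, df, dg, dh, eg, eh, gh
  2-simplices (16): acf, acg, adf, adh, aeg, aeh, bcf, bch, bde, bdf, beg, bgh, cde, cdg, ceh, dgh

Hence C_0 ≅ Z^8, C_1 ≅ Z^24, C_2 ≅ Z^16.

∂_1: C_1 → C_0 is given by ∂[p,q] = [q] − [p]. For instance
  ∂ce = e − c.
This gives a 8×24 integer matrix of rank 7; reducing to Smith normal form yields diagonal entries (1,1,1,1,1,1,1).

The boundary map ∂_2: C_2 → C_1 sends each 2-simplex [p,q,r] to [q,r] − [p,r] + [p,q]. For instance
  ∂bch = ch − bh + bc,
  ∂acf = cf − af + ac.
The resulting 24×16 matrix has rank 15, and its Smith normal form has invariant factors (1,1,1,1,1,1,1,1,1,1,1,1,1,1,1).

Reading off H_k = ker ∂_k / im ∂_{k+1}:

  H_0: rank C_0 − rank ∂_1 = 8 − 7 = 1, and the invariant factors of ∂_1 are all 1, so H_0 ≅ Z.
  H_1: rank ker ∂_1 − rank ∂_2 = (24 − 7) − 15 = 2, and the invariant factors of ∂_2 are all 1, so H_1 ≅ Z^2.
  H_2: rank ker ∂_2 − rank ∂_3 = (16 − 15) − 0 = 1, and there is no ∂_3, so H_2 ≅ Z.

(K is a triangulation of the torus T^2.)

H_0 = Z,  H_1 = Z^2,  H_2 = Z.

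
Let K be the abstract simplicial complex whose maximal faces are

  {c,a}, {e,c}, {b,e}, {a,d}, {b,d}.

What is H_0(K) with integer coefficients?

Fix the vertex order a < b < c < d < e and write every simplex with vertices in increasing order. Then dim K = 1 and the simplices of K are:

  0-simplices (5): a, b, c, d, e
  1-simplices (5): ac, ad, bd, be, ce

so the chain groups are C_0 ≅ Z^5, C_1 ≅ Z^5.

Boundary ∂_1: C_1 → C_0 is given by ∂[p,q] = [q] − [p].
The 5×5 boundary matrix has rank 4 and Smith normal form diag(1,1,1,1).

Now H_k = ker ∂_k / im ∂_{k+1}, so:

  H_0: rank C_0 − rank ∂_1 = 5 − 4 = 1, and the invariant factors of ∂_1 are all 1, so H_0 = Z.

H_0 ≅ Z.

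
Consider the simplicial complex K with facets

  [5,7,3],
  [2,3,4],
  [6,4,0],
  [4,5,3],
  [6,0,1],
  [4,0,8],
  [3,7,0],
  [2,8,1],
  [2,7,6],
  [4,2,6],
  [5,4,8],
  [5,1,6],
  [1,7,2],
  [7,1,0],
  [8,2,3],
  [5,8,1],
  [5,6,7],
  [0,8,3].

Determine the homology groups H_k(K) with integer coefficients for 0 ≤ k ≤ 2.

Order the vertices as 0 < 1 < 2 < 3 < 4 < 5 < 6 < 7 < 8. Listing each simplex with vertices in this order, K has dimension 2 with simplices:

  0-simplices (9): [0], [1], [2], [3], [4], [5], [6], [7], [8]
  1-simplices (27): (27 of them)
  2-simplices (18): [0,1,6], [0,1,7], [0,3,7], [0,3,8], [0,4,6], [0,4,8], [1,2,7], [1,2,8], [1,5,6], [1,5,8], [2,3,4], [2,3,8], [2,4,6], [2,6,7], [3,4,5], [3,5,7], [4,5,8], [5,6,7]

Hence C_0 ≅ Z^9, C_1 ≅ Z^27, C_2 ≅ Z^18.

Boundary ∂_1: C_1 → C_0 maps an edge to its endpoints' difference, ∂[p,q] = q − p.
This gives a 9×27 integer matrix of rank 8; reducing to Smith normal form yields diagonal entries (1,1,1,1,1,1,1,1).

∂_2: C_2 → C_1 acts by ∂[p,q,r] = [q,r] − [p,r] + [p,q]. For instance
  ∂[3,4,5] = [4,5] − [3,5] + [3,4],
  ∂[5,6,7] = [6,7] − [5,7] + [5,6].
This gives a 27×18 integer matrix of rank 18; reducing to Smith normal form yields diagonal entries (1,1,1,1,1,1,1,1,1,1,1,1,1,1,1,1,1,2).

Reading off H_k = ker ∂_k / im ∂_{k+1}:

  H_0: rank C_0 − rank ∂_1 = 9 − 8 = 1, and the invariant factors of ∂_1 are all 1, so H_0 ≅ Z.
  H_1: rank ker ∂_1 − rank ∂_2 = (27 − 8) − 18 = 1, and ∂_2 has invariant factor 2 > 1, so H_1 ≅ Z × Z/2.
  H_2: rank ker ∂_2 − rank ∂_3 = (18 − 18) − 0 = 0, and there is no ∂_3, so H_2 ≅ 0.

As a check, the Euler characteristic is 9 − 27 + 18 = 0, which agrees with 1 − 1 + 0 = 0.

H_0 = Z,  H_1 = Z × Z/2,  H_2 = 0.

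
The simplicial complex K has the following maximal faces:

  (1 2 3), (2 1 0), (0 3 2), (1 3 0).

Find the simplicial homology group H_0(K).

Fix the vertex order 0 < 1 < 2 < 3 and write every simplex with vertices in increasing order. Then dim K = 2 and the simplices of K are:

  0-simplices (4): [0], [1], [2], [3]
  1-simplices (6): [0,1], [0,2], [0,3], [1,2], [1,3], [2,3]
  2-simplices (4): [0,1,2], [0,1,3], [0,2,3], [1,2,3]

so the chain groups are C_0 ≅ Z^4, C_1 ≅ Z^6, C_2 ≅ Z^4.

∂_1: C_1 → C_0 is given by ∂[p,q] = [q] − [p]. For instance
  ∂[1,2] = [2] − [1].
As a 4×6 matrix over Z this has rank 3, with invariant factors (1,1,1).

∂_2: C_2 → C_1 maps a triangle to the signed sum of its edges. For instance
  ∂[0,2,3] = [2,3] − [0,3] + [0,2],
  ∂[0,1,3] = [1,3] − [0,3] + [0,1].
The resulting 6×4 matrix has rank 3, and its Smith normal form has invariant factors (1,1,1).

From H_k ≅ ker(∂_k) / im(∂_{k+1}) we obtain:

  H_0: rank C_0 − rank ∂_1 = 4 − 3 = 1, and the invariant factors of ∂_1 are all 1, so H_0 = Z.

(K is a triangulation of the 2-sphere S^2.)

H_0 = Z.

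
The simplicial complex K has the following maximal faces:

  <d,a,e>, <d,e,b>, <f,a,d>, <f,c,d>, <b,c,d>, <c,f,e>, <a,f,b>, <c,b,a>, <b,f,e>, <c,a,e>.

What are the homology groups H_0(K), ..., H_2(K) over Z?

We work with the vertex ordering a < b < c < d < e < f. The simplices of K, each written with vertices in increasing order, are:

  0-simplices (6): a, b, c, d, e, f
  1-simplices (15): ab, ac, ad, ae, af, bc, bd, be, bf, cd, ce, cf, de, df, ef
  2-simplices (10): abc, abf, ace, ade, adf, bcd, bde, bef, cdf, cef

giving chain groups C_0 ≅ Z^6, C_1 ≅ Z^15, C_2 ≅ Z^10.

∂_1: C_1 → C_0 is given by ∂[p,q] = [q] − [p].
The resulting 6×15 matrix has rank 5, and its Smith normal form has invariant factors (1,1,1,1,1).

The boundary map ∂_2: C_2 → C_1 acts by ∂[p,q,r] = [q,r] − [p,r] + [p,q]. For instance
  ∂ade = de − ae + ad,
  ∂bcd = cd − bd + bc.
This gives a 15×10 integer matrix of rank 10; reducing to Smith normal form yields diagonal entries (1,1,1,1,1,1,1,1,1,2).

Reading off H_k = ker ∂_k / im ∂_{k+1}:

  H_0: rank C_0 − rank ∂_1 = 6 − 5 = 1, and the invariant factors of ∂_1 are all 1, so H_0 ≅ Z.
  H_1: rank ker ∂_1 − rank ∂_2 = (15 − 5) − 10 = 0, and ∂_2 has invariant factor 2 > 1, so H_1 ≅ Z_2.
  H_2: rank ker ∂_2 − rank ∂_3 = (10 − 10) − 0 = 0, and there is no ∂_3, so H_2 ≅ 0.

H_0 = Z,  H_1 = Z_2,  H_2 = 0.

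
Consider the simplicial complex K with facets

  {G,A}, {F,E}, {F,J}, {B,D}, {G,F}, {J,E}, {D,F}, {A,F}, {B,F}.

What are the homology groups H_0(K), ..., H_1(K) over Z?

H_0 = Z,  H_1 = Z^3.

Order the vertices as A < B < D < E < F < G < J. Listing each simplex with vertices in this order, K has dimension 1 with simplices:

  0-simplices (7): A, B, D, E, F, G, J
  1-simplices (9): AF, AG, BD, BF, DF, EF, EJ, FG, FJ

giving chain groups C_0 ≅ Z^7, C_1 ≅ Z^9.

The boundary map ∂_1: C_1 → C_0 maps an edge to its endpoints' difference, ∂[p,q] = q − p.
The resulting 7×9 matrix has rank 6, and its Smith normal form has invariant factors (1,1,1,1,1,1).

Now H_k = ker ∂_k / im ∂_{k+1}, so:

  H_0: rank C_0 − rank ∂_1 = 7 − 6 = 1, and the invariant factors of ∂_1 are all 1, so H_0 ≅ Z.
  H_1: rank ker ∂_1 − rank ∂_2 = (9 − 6) − 0 = 3, and there is no ∂_2, so H_1 ≅ Z^3.

As a check, the Euler characteristic is 7 − 9 = -2, which agrees with 1 − 3 = -2.
(K is a triangulation of a wedge of 3 circles.)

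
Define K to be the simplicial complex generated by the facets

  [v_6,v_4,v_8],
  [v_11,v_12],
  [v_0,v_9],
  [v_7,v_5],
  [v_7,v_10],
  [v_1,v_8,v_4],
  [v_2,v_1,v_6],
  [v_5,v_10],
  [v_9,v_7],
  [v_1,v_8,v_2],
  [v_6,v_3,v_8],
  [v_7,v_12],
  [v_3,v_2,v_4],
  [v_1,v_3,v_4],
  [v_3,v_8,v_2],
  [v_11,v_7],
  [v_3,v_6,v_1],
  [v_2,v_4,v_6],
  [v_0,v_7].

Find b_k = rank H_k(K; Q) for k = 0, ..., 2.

Order the vertices as v_0 < v_1 < v_2 < v_3 < v_4 < v_5 < v_6 < v_7 < v_8 < v_9 < v_10 < v_11 < v_12. Listing each simplex with vertices in this order, K has dimension 2 with simplices:

  0-simplices (13): [v_0], [v_1], [v_2], [v_3], [v_4], [v_5], [v_6], [v_7], [v_8], [v_9], [v_10], [v_11], [v_12]
  1-simplices (24): (24 of them)
  2-simplices (10): [v_1,v_2,v_6], [v_1,v_2,v_8], [v_1,v_3,v_4], [v_1,v_3,v_6], [v_1,v_4,v_8], [v_2,v_3,v_4], [v_2,v_3,v_8], [v_2,v_4,v_6], [v_3,v_6,v_8], [v_4,v_6,v_8]

Hence C_0 ≅ Z^13, C_1 ≅ Z^24, C_2 ≅ Z^10.

∂_1: C_1 → C_0 sends each edge [p,q] (with p < q) to q − p.
The 13×24 boundary matrix has rank 11 and Smith normal form diag(1,1,1,1,1,1,1,1,1,1,1).

∂_2: C_2 → C_1 sends each 2-simplex [p,q,r] to [q,r] − [p,r] + [p,q]. For instance
  ∂[v_1,v_4,v_8] = [v_4,v_8] − [v_1,v_8] + [v_1,v_4],
  ∂[v_2,v_3,v_8] = [v_3,v_8] − [v_2,v_8] + [v_2,v_3].
This gives a 24×10 integer matrix of rank 10; reducing to Smith normal form yields diagonal entries (1,1,1,1,1,1,1,1,1,2).

Now H_k = ker ∂_k / im ∂_{k+1}, so:

  H_0: rank C_0 − rank ∂_1 = 13 − 11 = 2, and the invariant factors of ∂_1 are all 1, so H_0 ≅ Z^2.
  H_1: rank ker ∂_1 − rank ∂_2 = (24 − 11) − 10 = 3, and ∂_2 has invariant factor 2 > 1, so H_1 ≅ Z^3 ⊕ Z/2.
  H_2: rank ker ∂_2 − rank ∂_3 = (10 − 10) − 0 = 0, and there is no ∂_3, so H_2 ≅ 0.

As a check, the Euler characteristic is 13 − 24 + 10 = -1, which agrees with 2 − 3 + 0 = -1.

Hence the Betti numbers are b_0 = 2, b_1 = 3, b_2 = 0.

b_0 = 2, b_1 = 3, b_2 = 0.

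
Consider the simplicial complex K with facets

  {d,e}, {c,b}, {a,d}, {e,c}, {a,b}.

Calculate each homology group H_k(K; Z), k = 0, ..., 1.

We work with the vertex ordering a < b < c < d < e. The simplices of K, each written with vertices in increasing order, are:

  0-simplices (5): a, b, c, d, e
  1-simplices (5): ab, ad, bc, ce, de

giving chain groups C_0 ≅ Z^5, C_1 ≅ Z^5.

The boundary map ∂_1: C_1 → C_0 maps an edge to its endpoints' difference, ∂[p,q] = q − p.
The 5×5 boundary matrix has rank 4 and Smith normal form diag(1,1,1,1).

From H_k ≅ ker(∂_k) / im(∂_{k+1}) we obtain:

  H_0: rank C_0 − rank ∂_1 = 5 − 4 = 1, and the invariant factors of ∂_1 are all 1, so H_0 = Z.
  H_1: rank ker ∂_1 − rank ∂_2 = (5 − 4) − 0 = 1, and there is no ∂_2, so H_1 = Z.

H_0 ≅ Z,  H_1 ≅ Z.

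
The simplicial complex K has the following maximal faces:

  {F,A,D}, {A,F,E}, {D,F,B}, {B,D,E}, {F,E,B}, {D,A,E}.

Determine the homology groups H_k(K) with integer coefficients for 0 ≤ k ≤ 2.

H_0 ≅ Z,  H_1 = 0,  H_2 ≅ Z.

K has 5 vertices, 9 edges, 6 triangles.
rank ∂_0 = 0, rank ∂_1 = 4 ⇒ b_0 = 5 − 0 − 4 = 1; all invariant factors of ∂_1 are 1 so no torsion. So H_0 = Z.
rank ∂_1 = 4, rank ∂_2 = 5 ⇒ b_1 = 9 − 4 − 5 = 0; all invariant factors of ∂_2 are 1 so no torsion. So H_1 = 0.
rank ∂_2 = 5, rank ∂_3 = 0 ⇒ b_2 = 6 − 5 − 0 = 1. So H_2 = Z.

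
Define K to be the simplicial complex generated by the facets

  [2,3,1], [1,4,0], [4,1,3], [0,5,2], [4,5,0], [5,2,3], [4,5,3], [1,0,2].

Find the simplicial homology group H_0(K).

H_0 = Z.

Order the vertices as 0 < 1 < 2 < 3 < 4 < 5. Listing each simplex with vertices in this order, K has dimension 2 with simplices:

  0-simplices (6): [0], [1], [2], [3], [4], [5]
  1-simplices (12): [0,1], [0,2], [0,4], [0,5], [1,2], [1,3], [1,4], [2,3], [2,5], [3,4], [3,5], [4,5]
  2-simplices (8): [0,1,2], [0,1,4], [0,2,5], [0,4,5], [1,2,3], [1,3,4], [2,3,5], [3,4,5]

so the chain groups are C_0 ≅ Z^6, C_1 ≅ Z^12, C_2 ≅ Z^8.

Boundary ∂_1: C_1 → C_0 maps an edge to its endpoints' difference, ∂[p,q] = q − p. For instance
  ∂[3,4] = [4] − [3].
As a 6×12 matrix over Z this has rank 5, with invariant factors (1,1,1,1,1).

∂_2: C_2 → C_1 acts by ∂[p,q,r] = [q,r] − [p,r] + [p,q]. For instance
  ∂[0,2,5] = [2,5] − [0,5] + [0,2],
  ∂[1,2,3] = [2,3] − [1,3] + [1,2].
The 12×8 boundary matrix has rank 7 and Smith normal form diag(1,1,1,1,1,1,1).

Computing H_k = (kernel of ∂_k) / (image of ∂_{k+1}):

  H_0: rank C_0 − rank ∂_1 = 6 − 5 = 1, and the invariant factors of ∂_1 are all 1, so H_0 = Z.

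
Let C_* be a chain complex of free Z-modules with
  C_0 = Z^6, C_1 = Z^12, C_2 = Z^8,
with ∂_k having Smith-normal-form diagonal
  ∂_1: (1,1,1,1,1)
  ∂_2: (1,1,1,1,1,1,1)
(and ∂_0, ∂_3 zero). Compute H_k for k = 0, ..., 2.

H_0: b_0 = 6 − 0 − 5 = 1; torsion from ∂_1 factors > 1: none. So H_0 = Z.
H_1: b_1 = 12 − 5 − 7 = 0; torsion from ∂_2 factors > 1: none. So H_1 = 0.
H_2: b_2 = 8 − 7 − 0 = 1; torsion from ∂_3 factors > 1: none. So H_2 = Z.

H_0 = Z,  H_1 = 0,  H_2 = Z.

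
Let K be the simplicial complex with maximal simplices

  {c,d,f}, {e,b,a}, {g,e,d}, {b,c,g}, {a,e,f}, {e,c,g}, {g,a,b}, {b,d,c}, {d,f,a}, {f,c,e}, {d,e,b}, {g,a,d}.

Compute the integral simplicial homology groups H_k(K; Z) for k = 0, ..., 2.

H_0 ≅ Z,  H_1 ≅ Z/2Z,  H_2 = 0.

Fix the vertex order a < b < c < d < e < f < g and write every simplex with vertices in increasing order. Then dim K = 2 and the simplices of K are:

  0-simplices (7): a, b, c, d, e, f, g
  1-simplices (18): ab, ad, ae, af, ag, bc, bd, be, bg, cd, ce, cf, cg, de, df, dg, ef, eg
  2-simplices (12): abe, abg, adf, adg, aef, bcd, bcg, bde, cdf, cef, ceg, deg

Hence C_0 ≅ Z^7, C_1 ≅ Z^18, C_2 ≅ Z^12.

Boundary ∂_1: C_1 → C_0 is given by ∂[p,q] = [q] − [p].
The resulting 7×18 matrix has rank 6, and its Smith normal form has invariant factors (1,1,1,1,1,1).

∂_2: C_2 → C_1 sends each 2-simplex [p,q,r] to [q,r] − [p,r] + [p,q]. For instance
  ∂adf = df − af + ad,
  ∂cef = ef − cf + ce.
The 18×12 boundary matrix has rank 12 and Smith normal form diag(1,1,1,1,1,1,1,1,1,1,1,2).

Computing H_k = (kernel of ∂_k) / (image of ∂_{k+1}):

  H_0: rank C_0 − rank ∂_1 = 7 − 6 = 1, and the invariant factors of ∂_1 are all 1, so H_0 ≅ Z.
  H_1: rank ker ∂_1 − rank ∂_2 = (18 − 6) − 12 = 0, and ∂_2 has invariant factor 2 > 1, so H_1 ≅ Z/2Z.
  H_2: rank ker ∂_2 − rank ∂_3 = (12 − 12) − 0 = 0, and there is no ∂_3, so H_2 ≅ 0.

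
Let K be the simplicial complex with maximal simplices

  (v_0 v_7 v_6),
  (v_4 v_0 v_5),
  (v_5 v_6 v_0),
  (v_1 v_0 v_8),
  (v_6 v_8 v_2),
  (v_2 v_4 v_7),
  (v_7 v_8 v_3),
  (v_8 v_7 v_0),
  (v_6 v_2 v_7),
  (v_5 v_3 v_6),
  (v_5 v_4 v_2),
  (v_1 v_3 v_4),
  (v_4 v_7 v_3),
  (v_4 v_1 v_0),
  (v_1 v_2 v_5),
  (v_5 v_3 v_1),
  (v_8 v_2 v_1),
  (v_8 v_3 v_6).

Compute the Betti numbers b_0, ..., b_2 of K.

Order the vertices as v_0 < v_1 < v_2 < v_3 < v_4 < v_5 < v_6 < v_7 < v_8. Listing each simplex with vertices in this order, K has dimension 2 with simplices:

  0-simplices (9): [v_0], [v_1], [v_2], [v_3], [v_4], [v_5], [v_6], [v_7], [v_8]
  1-simplices (27): (27 of them)
  2-simplices (18): (18 of them)

so the chain groups are C_0 ≅ Z^9, C_1 ≅ Z^27, C_2 ≅ Z^18.

The boundary map ∂_1: C_1 → C_0 sends each edge [p,q] (with p < q) to q − p. For instance
  ∂[v_1,v_2] = [v_2] − [v_1].
The 9×27 boundary matrix has rank 8 and Smith normal form diag(1,1,1,1,1,1,1,1).

Boundary ∂_2: C_2 → C_1 sends each 2-simplex [p,q,r] to [q,r] − [p,r] + [p,q]. For instance
  ∂[v_2,v_4,v_7] = [v_4,v_7] − [v_2,v_7] + [v_2,v_4],
  ∂[v_0,v_1,v_4] = [v_1,v_4] − [v_0,v_4] + [v_0,v_1].
This gives a 27×18 integer matrix of rank 18; reducing to Smith normal form yields diagonal entries (1,1,1,1,1,1,1,1,1,1,1,1,1,1,1,1,1,2).

From H_k ≅ ker(∂_k) / im(∂_{k+1}) we obtain:

  H_0: rank C_0 − rank ∂_1 = 9 − 8 = 1, and the invariant factors of ∂_1 are all 1, so H_0 ≅ Z.
  H_1: rank ker ∂_1 − rank ∂_2 = (27 − 8) − 18 = 1, and ∂_2 has invariant factor 2 > 1, so H_1 ≅ Z ⊕ Z/2.
  H_2: rank ker ∂_2 − rank ∂_3 = (18 − 18) − 0 = 0, and there is no ∂_3, so H_2 ≅ 0.

As a check, the Euler characteristic is 9 − 27 + 18 = 0, which agrees with 1 − 1 + 0 = 0.

Hence the Betti numbers are b_0 = 1, b_1 = 1, b_2 = 0.

b_0 = 1, b_1 = 1, b_2 = 0.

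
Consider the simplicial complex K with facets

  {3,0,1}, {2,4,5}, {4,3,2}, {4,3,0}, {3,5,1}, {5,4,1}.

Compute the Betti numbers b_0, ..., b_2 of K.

b_0 = 1, b_1 = 1, b_2 = 0.

K has 6 vertices, 12 edges, 6 triangles.
rank ∂_0 = 0, rank ∂_1 = 5 ⇒ b_0 = 6 − 0 − 5 = 1; all invariant factors of ∂_1 are 1 so no torsion. So H_0 ≅ Z.
rank ∂_1 = 5, rank ∂_2 = 6 ⇒ b_1 = 12 − 5 − 6 = 1; all invariant factors of ∂_2 are 1 so no torsion. So H_1 ≅ Z.
rank ∂_2 = 6, rank ∂_3 = 0 ⇒ b_2 = 6 − 6 − 0 = 0. So H_2 ≅ 0.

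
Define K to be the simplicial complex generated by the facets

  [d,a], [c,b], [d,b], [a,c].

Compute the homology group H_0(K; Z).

H_0 = Z.

We work with the vertex ordering a < b < c < d. The simplices of K, each written with vertices in increasing order, are:

  0-simplices (4): a, b, c, d
  1-simplices (4): ac, ad, bc, bd

so the chain groups are C_0 ≅ Z^4, C_1 ≅ Z^4.

∂_1: C_1 → C_0 maps an edge to its endpoints' difference, ∂[p,q] = q − p.
As a 4×4 matrix over Z this has rank 3, with invariant factors (1,1,1).

Computing H_k = (kernel of ∂_k) / (image of ∂_{k+1}):

  H_0: rank C_0 − rank ∂_1 = 4 − 3 = 1, and the invariant factors of ∂_1 are all 1, so H_0 = Z.

(K is a triangulation of the circle S^1.)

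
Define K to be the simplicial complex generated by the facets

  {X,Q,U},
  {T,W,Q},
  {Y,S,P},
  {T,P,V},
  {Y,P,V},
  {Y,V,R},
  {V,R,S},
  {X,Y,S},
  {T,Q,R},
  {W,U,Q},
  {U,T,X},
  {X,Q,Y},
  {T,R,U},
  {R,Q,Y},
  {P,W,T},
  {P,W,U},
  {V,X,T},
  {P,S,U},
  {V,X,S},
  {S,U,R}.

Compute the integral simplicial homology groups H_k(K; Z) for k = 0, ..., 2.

Take the total order P < Q < R < S < T < U < V < W < X < Y on the vertex set. Then K (dimension 2) consists of the simplices:

  0-simplices (10): P, Q, R, S, T, U, V, W, X, Y
  1-simplices (30): PS, PT, PU, PV, PW, PY, QR, QT, QU, QW, QX, QY, RS, RT, RU, RV, RY, SU, SV, SX, SY, TU, TV, TW, TX, UW, UX, VX, VY, XY
  2-simplices (20): PSU, PSY, PTV, PTW, PUW, PVY, QRT, QRY, QTW, QUW, QUX, QXY, RSU, RSV, RTU, RVY, SVX, SXY, TUX, TVX

Hence C_0 ≅ Z^10, C_1 ≅ Z^30, C_2 ≅ Z^20.

Boundary ∂_1: C_1 → C_0 maps an edge to its endpoints' difference, ∂[p,q] = q − p.
The 10×30 boundary matrix has rank 9 and Smith normal form diag(1,1,1,1,1,1,1,1,1).

Boundary ∂_2: C_2 → C_1 sends each 2-simplex [p,q,r] to [q,r] − [p,r] + [p,q]. For instance
  ∂PSU = SU − PU + PS,
  ∂QTW = TW − QW + QT.
As a 30×20 matrix over Z this has rank 20, with invariant factors (1,1,1,1,1,1,1,1,1,1,1,1,1,1,1,1,1,1,1,2).

Computing H_k = (kernel of ∂_k) / (image of ∂_{k+1}):

  H_0: rank C_0 − rank ∂_1 = 10 − 9 = 1, and the invariant factors of ∂_1 are all 1, so H_0 ≅ Z.
  H_1: rank ker ∂_1 − rank ∂_2 = (30 − 9) − 20 = 1, and ∂_2 has invariant factor 2 > 1, so H_1 ≅ Z ⊕ Z/2Z.
  H_2: rank ker ∂_2 − rank ∂_3 = (20 − 20) − 0 = 0, and there is no ∂_3, so H_2 ≅ 0.

H_0 = Z,  H_1 = Z ⊕ Z/2Z,  H_2 = 0.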